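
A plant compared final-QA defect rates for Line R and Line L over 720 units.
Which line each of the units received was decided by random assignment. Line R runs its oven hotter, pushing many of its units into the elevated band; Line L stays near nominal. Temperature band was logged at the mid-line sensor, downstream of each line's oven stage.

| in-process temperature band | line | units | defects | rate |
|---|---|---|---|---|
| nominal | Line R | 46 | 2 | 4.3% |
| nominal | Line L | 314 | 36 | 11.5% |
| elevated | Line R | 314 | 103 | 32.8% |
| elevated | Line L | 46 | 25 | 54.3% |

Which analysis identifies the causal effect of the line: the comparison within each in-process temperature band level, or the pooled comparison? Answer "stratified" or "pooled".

The stratified and pooled comparisons disagree (Line R wins within each in-process temperature band; Line L wins overall), so the answer turns on the causal role of in-process temperature band.
Stratifying would compare lines among units the lines themselves sorted into in-process temperature band groups — a form of selection on an intermediate. The unconditioned pooled rates give the total causal effect.
Pooled: Line R 29.2% vs Line L 16.9%; Line L is lower overall.

pooled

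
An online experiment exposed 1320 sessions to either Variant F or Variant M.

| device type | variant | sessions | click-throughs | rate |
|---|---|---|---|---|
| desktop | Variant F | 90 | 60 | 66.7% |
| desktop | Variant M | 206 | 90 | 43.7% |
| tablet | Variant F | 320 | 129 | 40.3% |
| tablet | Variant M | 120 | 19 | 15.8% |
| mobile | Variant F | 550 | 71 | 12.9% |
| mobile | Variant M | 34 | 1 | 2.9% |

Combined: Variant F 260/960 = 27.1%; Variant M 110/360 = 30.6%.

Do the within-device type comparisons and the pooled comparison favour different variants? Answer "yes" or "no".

yes

Within each device type level (desktop 66.7% vs 43.7%; tablet 40.3% vs 15.8%; mobile 12.9% vs 2.9%), Variant F has the higher rate every time. Pooled: 27.1% vs 30.6% — Variant M has the higher rate overall. The two comparisons disagree.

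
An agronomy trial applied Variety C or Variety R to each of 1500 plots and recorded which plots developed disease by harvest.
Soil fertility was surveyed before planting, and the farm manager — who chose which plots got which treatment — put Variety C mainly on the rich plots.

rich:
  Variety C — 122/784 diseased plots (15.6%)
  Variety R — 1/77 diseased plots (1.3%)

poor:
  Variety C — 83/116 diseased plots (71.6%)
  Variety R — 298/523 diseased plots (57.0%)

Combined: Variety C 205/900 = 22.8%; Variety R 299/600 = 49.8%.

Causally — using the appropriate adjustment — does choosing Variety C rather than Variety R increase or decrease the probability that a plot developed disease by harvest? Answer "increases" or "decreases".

Variety R is lower inside every soil fertility stratum but Variety C is lower in aggregate. Whether to stratify depends on how soil fertility relates to the variety.
Soil fertility is set before the variety has any effect — it is not caused by the variety — and it independently drives the outcome. That makes it a confounder, so the causal comparison is within soil fertility levels.
Within each level — rich: 15.6% vs 1.3%; poor: 71.6% vs 57.0% — Variety R is lower every time.

increases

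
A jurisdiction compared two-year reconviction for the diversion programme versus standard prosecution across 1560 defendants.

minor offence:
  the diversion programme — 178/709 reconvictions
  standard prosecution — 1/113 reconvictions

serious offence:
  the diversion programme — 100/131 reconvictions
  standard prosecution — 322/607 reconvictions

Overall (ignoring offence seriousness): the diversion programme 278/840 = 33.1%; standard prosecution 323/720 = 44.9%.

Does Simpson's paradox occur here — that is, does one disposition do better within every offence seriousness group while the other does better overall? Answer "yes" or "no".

yes

Within each offence seriousness level (minor offence 25.1% vs 0.9%; serious offence 76.3% vs 53.0%), standard prosecution has the lower rate every time. Pooled: 33.1% vs 44.9% — the diversion programme has the lower rate overall. The two comparisons disagree.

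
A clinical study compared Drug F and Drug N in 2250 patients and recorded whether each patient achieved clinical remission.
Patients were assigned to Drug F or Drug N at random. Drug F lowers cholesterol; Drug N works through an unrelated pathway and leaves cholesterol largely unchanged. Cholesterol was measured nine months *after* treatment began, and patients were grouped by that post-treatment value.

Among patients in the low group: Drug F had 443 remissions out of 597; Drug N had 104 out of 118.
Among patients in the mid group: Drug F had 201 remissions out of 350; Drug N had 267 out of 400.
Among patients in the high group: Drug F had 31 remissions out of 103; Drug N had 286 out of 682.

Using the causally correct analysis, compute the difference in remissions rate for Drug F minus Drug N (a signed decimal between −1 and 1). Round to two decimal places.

The stratified and pooled comparisons disagree (Drug N wins within each cholesterol; Drug F wins overall), so the answer turns on the causal role of cholesterol.
Cholesterol is downstream of the drug. One should not condition on a consequence of treatment, so the overall rates are the right comparison.
The causal difference is the pooled difference: 0.643 − 0.547 = +0.095.

+0.10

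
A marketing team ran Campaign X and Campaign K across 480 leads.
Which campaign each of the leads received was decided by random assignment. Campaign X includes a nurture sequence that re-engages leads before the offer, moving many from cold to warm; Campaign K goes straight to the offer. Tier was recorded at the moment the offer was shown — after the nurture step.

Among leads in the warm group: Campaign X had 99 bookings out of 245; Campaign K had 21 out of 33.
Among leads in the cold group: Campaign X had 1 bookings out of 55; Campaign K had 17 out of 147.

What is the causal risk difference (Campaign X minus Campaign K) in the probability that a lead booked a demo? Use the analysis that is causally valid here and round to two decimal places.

Within every engagement tier level Campaign K has the higher rate, yet pooled Campaign X does — Simpson's reversal.
Engagement tier is downstream of the campaign. One should not condition on a consequence of treatment, so the overall rates are the right comparison.
The causal difference is the pooled difference: 0.333 − 0.211 = +0.122.

+0.12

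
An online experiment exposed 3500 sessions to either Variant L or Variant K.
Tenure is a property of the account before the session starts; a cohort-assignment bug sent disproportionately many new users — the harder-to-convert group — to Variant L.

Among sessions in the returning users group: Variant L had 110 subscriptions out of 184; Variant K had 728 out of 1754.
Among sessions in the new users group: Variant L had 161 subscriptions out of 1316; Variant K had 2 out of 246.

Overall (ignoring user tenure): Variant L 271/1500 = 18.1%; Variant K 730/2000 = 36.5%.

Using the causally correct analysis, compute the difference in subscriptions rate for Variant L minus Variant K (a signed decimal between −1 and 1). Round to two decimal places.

Within every user tenure level Variant L has the higher rate, yet pooled Variant K does — Simpson's reversal.
User tenure is set before the variant has any effect — it is not caused by the variant — and it independently drives the outcome. That makes it a confounder, so the causal comparison is within user tenure levels.
Adjusting over the population distribution of user tenure: 0.554·(0.598−0.415) + 0.446·(0.122−0.008) = +0.152.

+0.15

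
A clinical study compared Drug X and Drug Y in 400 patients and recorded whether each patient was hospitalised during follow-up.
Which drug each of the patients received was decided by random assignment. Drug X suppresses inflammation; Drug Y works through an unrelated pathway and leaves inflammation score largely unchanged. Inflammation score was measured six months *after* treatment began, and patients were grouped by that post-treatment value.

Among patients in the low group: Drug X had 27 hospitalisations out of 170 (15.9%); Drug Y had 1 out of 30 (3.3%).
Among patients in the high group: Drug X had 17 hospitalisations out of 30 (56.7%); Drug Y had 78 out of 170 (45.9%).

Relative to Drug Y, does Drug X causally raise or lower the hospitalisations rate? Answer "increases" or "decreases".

Inflammation score is downstream of the drug. One should not condition on a consequence of treatment, so the overall rates are the right comparison.
Pooled: Drug X 22.0% vs Drug Y 39.5%; Drug X is lower overall.

decreases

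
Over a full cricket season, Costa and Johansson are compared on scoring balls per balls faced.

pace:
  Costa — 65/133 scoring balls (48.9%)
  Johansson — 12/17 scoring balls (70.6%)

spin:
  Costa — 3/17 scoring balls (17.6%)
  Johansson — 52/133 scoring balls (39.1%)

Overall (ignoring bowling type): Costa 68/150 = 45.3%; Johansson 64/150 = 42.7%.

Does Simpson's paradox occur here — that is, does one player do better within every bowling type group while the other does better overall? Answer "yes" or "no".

yes

Within each bowling type level (pace 48.9% vs 70.6%; spin 17.6% vs 39.1%), Johansson has the higher rate every time. Pooled: 45.3% vs 42.7% — Costa has the higher rate overall. The two comparisons disagree.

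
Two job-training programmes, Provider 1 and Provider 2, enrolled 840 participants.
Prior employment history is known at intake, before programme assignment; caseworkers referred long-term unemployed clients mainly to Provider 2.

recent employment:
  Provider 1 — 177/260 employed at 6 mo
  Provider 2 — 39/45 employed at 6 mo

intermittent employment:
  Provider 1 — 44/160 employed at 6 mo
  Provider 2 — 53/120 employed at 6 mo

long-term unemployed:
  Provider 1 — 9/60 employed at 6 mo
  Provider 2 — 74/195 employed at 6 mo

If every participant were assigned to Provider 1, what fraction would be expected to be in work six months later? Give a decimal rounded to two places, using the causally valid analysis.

Prior employment history is set before the programme has any effect — it is not caused by the programme — and it independently drives the outcome. That makes it a confounder, so the causal comparison is within prior employment history levels.
Standardising Provider 1 to the population prior employment history mix: 0.363·177/260 + 0.333·44/160 + 0.304·9/60 = 0.384.

0.38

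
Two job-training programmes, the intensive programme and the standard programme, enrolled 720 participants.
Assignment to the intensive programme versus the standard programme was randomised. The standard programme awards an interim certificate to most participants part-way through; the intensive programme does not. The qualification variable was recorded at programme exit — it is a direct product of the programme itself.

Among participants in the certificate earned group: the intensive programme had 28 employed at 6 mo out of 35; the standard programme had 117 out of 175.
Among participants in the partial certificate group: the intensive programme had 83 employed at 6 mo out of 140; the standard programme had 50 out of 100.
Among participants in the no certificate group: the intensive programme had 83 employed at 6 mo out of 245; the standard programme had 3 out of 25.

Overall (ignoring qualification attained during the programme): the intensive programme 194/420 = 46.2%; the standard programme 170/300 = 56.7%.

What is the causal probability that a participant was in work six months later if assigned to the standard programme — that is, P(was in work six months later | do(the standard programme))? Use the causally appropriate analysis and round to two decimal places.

Qualification attained during the programme here is a post-treatment variable shaped by the programme; conditioning on it would introduce bias rather than remove it. The overall comparison is the causal one.
So P(outcome | do(the standard programme)) is just the pooled rate for the standard programme: 170/300 = 0.567.

0.57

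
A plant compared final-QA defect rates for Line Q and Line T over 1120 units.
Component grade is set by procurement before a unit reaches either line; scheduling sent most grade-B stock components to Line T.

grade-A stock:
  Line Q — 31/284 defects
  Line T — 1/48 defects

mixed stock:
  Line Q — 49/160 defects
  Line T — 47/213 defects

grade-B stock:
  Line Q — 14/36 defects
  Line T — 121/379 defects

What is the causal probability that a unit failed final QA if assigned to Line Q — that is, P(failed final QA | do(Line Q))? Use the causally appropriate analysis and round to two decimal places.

0.28

Line T is lower inside every component grade stratum but Line Q is lower in aggregate. Whether to stratify depends on how component grade relates to the line.
Component grade differs across lines for reasons unrelated to any effect of the line itself, and it separately predicts the outcome — a classic confounder. We must compare within component grade levels.
Standardising Line Q to the population component grade mix: 0.296·31/284 + 0.333·49/160 + 0.371·14/36 = 0.278.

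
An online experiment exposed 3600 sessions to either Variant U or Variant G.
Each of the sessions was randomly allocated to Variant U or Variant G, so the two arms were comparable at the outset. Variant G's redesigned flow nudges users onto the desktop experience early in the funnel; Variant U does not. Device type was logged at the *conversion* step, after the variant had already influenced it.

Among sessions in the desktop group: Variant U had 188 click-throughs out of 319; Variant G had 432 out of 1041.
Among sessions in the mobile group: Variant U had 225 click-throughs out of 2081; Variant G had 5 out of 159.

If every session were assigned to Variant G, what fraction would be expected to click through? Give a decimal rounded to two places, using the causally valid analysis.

The device type-specific comparison favours Variant U throughout, but the pooled figures favour Variant G. The question is whether to condition on device type.
Device type is recorded after the variant and is itself shifted by it — it sits on the causal path from variant to outcome. Conditioning on a mediator would strip out part of the effect we want; the pooled comparison gives the total causal effect.
So P(outcome | do(Variant G)) is just the pooled rate for Variant G: 437/1200 = 0.364.

0.36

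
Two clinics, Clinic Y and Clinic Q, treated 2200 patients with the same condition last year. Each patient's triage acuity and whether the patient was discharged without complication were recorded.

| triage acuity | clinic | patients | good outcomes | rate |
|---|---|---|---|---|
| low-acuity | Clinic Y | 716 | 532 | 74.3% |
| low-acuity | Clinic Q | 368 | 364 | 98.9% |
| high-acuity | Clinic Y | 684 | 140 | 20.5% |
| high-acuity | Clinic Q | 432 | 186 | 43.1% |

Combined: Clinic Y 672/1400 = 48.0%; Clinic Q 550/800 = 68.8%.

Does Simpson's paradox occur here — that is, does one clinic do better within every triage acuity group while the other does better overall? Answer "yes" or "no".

no

Within each triage acuity level (low-acuity 74.3% vs 98.9%; high-acuity 20.5% vs 43.1%), Clinic Q has the higher rate every time. Pooled: 48.0% vs 68.8% — Clinic Q has the higher rate overall. They agree.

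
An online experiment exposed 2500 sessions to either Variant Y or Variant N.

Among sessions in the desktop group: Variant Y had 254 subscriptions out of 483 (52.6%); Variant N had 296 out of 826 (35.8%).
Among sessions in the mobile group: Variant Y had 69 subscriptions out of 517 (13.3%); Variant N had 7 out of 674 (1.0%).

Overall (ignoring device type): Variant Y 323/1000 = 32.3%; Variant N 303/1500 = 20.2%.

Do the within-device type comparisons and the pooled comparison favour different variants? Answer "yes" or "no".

Within each device type level (desktop 52.6% vs 35.8%; mobile 13.3% vs 1.0%), Variant Y has the higher rate every time. Pooled: 32.3% vs 20.2% — Variant Y has the higher rate overall. They agree.

no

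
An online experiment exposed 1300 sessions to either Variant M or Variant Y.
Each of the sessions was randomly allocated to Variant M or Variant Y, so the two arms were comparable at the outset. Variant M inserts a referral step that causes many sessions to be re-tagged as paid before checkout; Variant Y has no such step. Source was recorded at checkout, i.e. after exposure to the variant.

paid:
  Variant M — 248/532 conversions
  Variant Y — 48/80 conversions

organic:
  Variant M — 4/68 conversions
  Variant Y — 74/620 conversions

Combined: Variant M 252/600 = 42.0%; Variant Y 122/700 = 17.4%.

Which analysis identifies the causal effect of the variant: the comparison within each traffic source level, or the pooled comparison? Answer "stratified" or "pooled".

pooled

Within every traffic source level Variant Y has the higher rate, yet pooled Variant M does — Simpson's reversal.
Because the variant influences traffic source, traffic source is a post-treatment mediator, not a confounder. Stratifying on it would bias the estimate; the causal effect is the crude pooled difference.
Pooled: Variant M 42.0% vs Variant Y 17.4%; Variant M is higher overall.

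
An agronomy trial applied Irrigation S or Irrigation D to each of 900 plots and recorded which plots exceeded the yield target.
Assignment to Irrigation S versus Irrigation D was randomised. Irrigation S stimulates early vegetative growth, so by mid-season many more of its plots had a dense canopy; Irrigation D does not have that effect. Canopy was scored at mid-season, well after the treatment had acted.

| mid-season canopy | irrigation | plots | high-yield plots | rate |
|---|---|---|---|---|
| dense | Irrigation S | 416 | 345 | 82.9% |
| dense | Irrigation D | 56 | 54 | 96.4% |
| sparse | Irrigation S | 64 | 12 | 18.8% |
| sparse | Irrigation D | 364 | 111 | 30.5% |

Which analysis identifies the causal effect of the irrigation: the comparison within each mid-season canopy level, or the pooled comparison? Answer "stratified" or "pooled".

pooled

Within every mid-season canopy level Irrigation D has the higher rate, yet pooled Irrigation S does — Simpson's reversal.
Stratifying would compare irrigations among plots the irrigations themselves sorted into mid-season canopy groups — a form of selection on an intermediate. The unconditioned pooled rates give the total causal effect.
Pooled: Irrigation S 74.4% vs Irrigation D 39.3%; Irrigation S is higher overall.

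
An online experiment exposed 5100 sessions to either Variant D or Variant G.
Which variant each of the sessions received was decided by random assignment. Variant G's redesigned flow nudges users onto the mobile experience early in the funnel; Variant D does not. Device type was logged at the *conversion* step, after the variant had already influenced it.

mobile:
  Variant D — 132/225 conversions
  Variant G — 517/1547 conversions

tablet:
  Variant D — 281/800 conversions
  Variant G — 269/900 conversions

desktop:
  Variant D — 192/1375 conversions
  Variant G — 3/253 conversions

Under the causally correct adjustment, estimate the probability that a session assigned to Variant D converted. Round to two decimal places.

0.25

Because the variant influences device type, device type is a post-treatment mediator, not a confounder. Stratifying on it would bias the estimate; the causal effect is the crude pooled difference.
So P(outcome | do(Variant D)) is just the pooled rate for Variant D: 605/2400 = 0.252.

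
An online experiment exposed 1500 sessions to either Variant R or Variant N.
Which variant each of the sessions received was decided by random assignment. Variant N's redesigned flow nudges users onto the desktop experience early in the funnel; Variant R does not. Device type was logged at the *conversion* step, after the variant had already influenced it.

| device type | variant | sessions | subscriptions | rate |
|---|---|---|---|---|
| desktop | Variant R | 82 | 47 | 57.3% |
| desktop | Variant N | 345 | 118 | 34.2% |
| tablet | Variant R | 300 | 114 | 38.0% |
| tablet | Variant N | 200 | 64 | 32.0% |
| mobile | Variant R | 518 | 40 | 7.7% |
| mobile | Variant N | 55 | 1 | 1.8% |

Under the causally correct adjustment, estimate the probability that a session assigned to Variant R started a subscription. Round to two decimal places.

Device type is downstream of the variant. One should not condition on a consequence of treatment, so the overall rates are the right comparison.
So P(outcome | do(Variant R)) is just the pooled rate for Variant R: 201/900 = 0.223.

0.22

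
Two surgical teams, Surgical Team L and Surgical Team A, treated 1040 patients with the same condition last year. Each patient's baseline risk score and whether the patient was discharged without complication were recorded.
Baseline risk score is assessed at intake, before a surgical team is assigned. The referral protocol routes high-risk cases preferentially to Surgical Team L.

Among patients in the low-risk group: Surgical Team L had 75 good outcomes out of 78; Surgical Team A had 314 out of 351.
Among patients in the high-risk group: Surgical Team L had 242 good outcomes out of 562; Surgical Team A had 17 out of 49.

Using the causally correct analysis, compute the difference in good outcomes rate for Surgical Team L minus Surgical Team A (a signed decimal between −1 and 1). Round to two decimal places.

Surgical Team L is higher inside every baseline risk score stratum but Surgical Team A is higher in aggregate. Whether to stratify depends on how baseline risk score relates to the surgical team.
Here baseline risk score is a common cause — it drives both which surgical team a case falls under and the outcome. The crude comparison mixes populations; the stratum-specific rates are the causally relevant ones.
Adjusting over the population distribution of baseline risk score: 0.412·(0.962−0.895) + 0.588·(0.431−0.347) = +0.077.

+0.08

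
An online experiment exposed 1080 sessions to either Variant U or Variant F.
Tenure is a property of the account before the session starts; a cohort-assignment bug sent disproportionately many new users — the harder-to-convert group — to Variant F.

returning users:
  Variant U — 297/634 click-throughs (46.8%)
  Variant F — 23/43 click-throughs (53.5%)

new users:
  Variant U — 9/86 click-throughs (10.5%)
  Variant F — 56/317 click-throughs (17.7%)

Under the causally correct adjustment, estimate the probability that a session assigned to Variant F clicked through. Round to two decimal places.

0.40

The stratified and pooled comparisons disagree (Variant F wins within each user tenure; Variant U wins overall), so the answer turns on the causal role of user tenure.
User tenure is set before the variant has any effect — it is not caused by the variant — and it independently drives the outcome. That makes it a confounder, so the causal comparison is within user tenure levels.
Standardising Variant F to the population user tenure mix: 0.627·23/43 + 0.373·56/317 = 0.401.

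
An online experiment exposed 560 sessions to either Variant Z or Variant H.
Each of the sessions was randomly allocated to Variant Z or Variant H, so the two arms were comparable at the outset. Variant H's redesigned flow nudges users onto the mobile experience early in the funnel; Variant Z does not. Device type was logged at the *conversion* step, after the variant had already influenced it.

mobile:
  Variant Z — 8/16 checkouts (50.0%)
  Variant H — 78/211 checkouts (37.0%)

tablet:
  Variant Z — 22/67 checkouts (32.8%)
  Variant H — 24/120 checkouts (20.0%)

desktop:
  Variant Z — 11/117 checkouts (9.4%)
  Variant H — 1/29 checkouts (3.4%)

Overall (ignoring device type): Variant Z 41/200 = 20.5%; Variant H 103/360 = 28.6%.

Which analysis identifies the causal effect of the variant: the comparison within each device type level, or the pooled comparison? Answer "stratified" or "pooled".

pooled

Because the variant influences device type, device type is a post-treatment mediator, not a confounder. Stratifying on it would bias the estimate; the causal effect is the crude pooled difference.
Pooled: Variant Z 20.5% vs Variant H 28.6%; Variant H is higher overall.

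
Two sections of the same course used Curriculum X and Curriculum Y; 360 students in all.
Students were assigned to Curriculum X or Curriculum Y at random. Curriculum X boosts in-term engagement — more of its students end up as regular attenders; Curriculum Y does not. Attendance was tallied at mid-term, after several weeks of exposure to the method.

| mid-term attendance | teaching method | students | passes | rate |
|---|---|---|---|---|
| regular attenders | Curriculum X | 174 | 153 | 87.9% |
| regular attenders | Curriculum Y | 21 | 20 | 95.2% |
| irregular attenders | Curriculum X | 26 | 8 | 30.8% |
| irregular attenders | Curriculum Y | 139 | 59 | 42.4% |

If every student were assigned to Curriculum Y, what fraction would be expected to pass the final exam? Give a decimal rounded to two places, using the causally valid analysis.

0.49

Because the teaching method influences mid-term attendance, mid-term attendance is a post-treatment mediator, not a confounder. Stratifying on it would bias the estimate; the causal effect is the crude pooled difference.
So P(outcome | do(Curriculum Y)) is just the pooled rate for Curriculum Y: 79/160 = 0.494.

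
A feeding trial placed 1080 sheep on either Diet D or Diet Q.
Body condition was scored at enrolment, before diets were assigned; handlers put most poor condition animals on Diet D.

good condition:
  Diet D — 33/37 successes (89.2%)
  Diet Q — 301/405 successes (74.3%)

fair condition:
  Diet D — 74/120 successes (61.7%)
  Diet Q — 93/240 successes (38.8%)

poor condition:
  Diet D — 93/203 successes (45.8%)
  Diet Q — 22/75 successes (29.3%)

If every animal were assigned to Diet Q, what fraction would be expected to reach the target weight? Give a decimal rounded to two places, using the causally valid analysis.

Starting body condition differs across diets for reasons unrelated to any effect of the diet itself, and it separately predicts the outcome — a classic confounder. We must compare within starting body condition levels.
Standardising Diet Q to the population starting body condition mix: 0.409·301/405 + 0.333·93/240 + 0.257·22/75 = 0.509.

0.51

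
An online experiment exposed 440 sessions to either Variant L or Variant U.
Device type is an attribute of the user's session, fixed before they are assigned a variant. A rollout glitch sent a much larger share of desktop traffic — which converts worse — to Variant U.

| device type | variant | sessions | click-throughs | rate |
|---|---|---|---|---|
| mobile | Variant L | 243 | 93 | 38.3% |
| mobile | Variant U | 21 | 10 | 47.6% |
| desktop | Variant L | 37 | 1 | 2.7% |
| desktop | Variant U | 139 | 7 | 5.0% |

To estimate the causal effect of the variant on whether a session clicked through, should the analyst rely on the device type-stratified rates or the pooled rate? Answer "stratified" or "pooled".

stratified

Variant U is higher inside every device type stratum but Variant L is higher in aggregate. Whether to stratify depends on how device type relates to the variant.
Device type differs across variants for reasons unrelated to any effect of the variant itself, and it separately predicts the outcome — a classic confounder. We must compare within device type levels.
Within each level — mobile: 38.3% vs 47.6%; desktop: 2.7% vs 5.0% — Variant U is higher every time.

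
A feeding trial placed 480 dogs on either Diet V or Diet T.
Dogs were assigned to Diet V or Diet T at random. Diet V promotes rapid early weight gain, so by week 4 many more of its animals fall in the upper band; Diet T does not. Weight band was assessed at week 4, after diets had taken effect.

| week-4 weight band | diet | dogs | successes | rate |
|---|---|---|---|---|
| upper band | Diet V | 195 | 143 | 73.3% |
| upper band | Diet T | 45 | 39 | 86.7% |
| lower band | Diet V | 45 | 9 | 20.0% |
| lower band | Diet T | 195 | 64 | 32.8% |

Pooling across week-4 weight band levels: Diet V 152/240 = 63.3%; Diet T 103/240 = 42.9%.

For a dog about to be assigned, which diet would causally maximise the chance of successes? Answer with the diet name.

The stratified and pooled comparisons disagree (Diet T wins within each week-4 weight band; Diet V wins overall), so the answer turns on the causal role of week-4 weight band.
The distribution of week-4 weight band is itself part of what the diet does — it is an intermediate outcome. Holding it fixed would remove that part of the effect; the total effect is the pooled difference.
Pooled: Diet V 63.3% vs Diet T 42.9%; Diet V is higher overall.

Diet V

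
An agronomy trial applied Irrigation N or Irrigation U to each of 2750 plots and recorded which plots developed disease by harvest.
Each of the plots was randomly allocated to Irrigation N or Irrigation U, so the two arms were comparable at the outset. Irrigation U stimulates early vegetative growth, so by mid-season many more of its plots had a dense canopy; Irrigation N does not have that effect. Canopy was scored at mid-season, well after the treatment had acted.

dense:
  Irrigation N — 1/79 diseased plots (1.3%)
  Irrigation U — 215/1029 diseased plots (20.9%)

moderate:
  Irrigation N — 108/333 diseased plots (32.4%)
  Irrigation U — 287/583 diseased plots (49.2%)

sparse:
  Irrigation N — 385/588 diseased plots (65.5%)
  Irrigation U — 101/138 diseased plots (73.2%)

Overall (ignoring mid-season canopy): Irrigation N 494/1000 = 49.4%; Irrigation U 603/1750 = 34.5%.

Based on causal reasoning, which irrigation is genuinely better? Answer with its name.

The mid-season canopy-specific comparison favours Irrigation N throughout, but the pooled figures favour Irrigation U. The question is whether to condition on mid-season canopy.
Mid-season canopy lies on the pathway irrigation → mid-season canopy → outcome, so adjusting for it blocks the indirect effect. For the total causal effect of irrigation, use the unadjusted pooled rates.
Pooled: Irrigation N 49.4% vs Irrigation U 34.5%; Irrigation U is lower overall.

Irrigation U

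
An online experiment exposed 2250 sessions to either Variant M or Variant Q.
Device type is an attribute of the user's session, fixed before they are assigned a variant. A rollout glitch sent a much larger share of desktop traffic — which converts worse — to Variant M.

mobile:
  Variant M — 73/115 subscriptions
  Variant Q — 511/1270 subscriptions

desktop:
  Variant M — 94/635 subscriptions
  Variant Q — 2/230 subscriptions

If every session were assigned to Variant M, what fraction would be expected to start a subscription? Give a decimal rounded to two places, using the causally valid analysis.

0.45

Nothing the variant does changes device type; the imbalance is an allocation artefact. With device type also predicting the outcome, the pooled figure is confounded, and the within-stratum comparison is the causal one.
Standardising Variant M to the population device type mix: 0.616·73/115 + 0.384·94/635 = 0.448.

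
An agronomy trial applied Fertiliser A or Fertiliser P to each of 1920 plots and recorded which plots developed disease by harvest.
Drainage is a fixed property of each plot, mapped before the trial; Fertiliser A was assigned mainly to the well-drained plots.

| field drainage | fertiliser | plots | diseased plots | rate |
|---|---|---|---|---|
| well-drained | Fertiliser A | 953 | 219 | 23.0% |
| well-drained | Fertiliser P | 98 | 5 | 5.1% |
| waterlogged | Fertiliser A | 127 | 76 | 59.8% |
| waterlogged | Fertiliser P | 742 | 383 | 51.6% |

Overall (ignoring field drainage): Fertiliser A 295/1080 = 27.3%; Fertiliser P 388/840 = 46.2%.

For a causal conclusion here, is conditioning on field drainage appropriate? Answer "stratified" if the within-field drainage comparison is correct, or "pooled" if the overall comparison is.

The stratified and pooled comparisons disagree (Fertiliser P wins within each field drainage; Fertiliser A wins overall), so the answer turns on the causal role of field drainage.
The imbalance in field drainage arose from how plots were allocated, not from anything the fertiliser did; and field drainage independently affects the outcome. The pooled gap is confounded — condition on field drainage.
Within each level — well-drained: 23.0% vs 5.1%; waterlogged: 59.8% vs 51.6% — Fertiliser P is lower every time.

stratified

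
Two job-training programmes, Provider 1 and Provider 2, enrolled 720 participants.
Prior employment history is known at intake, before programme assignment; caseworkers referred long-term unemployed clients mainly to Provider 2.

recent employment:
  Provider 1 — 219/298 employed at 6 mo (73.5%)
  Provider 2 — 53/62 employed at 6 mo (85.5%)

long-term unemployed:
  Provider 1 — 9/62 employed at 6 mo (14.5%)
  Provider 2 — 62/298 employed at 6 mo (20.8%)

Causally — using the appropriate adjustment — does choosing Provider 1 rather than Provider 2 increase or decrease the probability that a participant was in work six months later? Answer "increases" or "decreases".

Within every prior employment history level Provider 2 has the higher rate, yet pooled Provider 1 does — Simpson's reversal.
Prior employment history differs across programmes for reasons unrelated to any effect of the programme itself, and it separately predicts the outcome — a classic confounder. We must compare within prior employment history levels.
Within each level — recent employment: 73.5% vs 85.5%; long-term unemployed: 14.5% vs 20.8% — Provider 2 is higher every time.

decreases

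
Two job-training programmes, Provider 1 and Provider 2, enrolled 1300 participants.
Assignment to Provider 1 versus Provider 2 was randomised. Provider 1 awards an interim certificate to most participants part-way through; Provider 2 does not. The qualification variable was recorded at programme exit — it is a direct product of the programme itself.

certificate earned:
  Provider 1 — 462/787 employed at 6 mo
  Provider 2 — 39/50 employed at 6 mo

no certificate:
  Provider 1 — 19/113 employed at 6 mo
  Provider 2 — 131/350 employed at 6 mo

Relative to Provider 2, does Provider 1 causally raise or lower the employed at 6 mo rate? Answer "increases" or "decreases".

The distribution of qualification attained during the programme is itself part of what the programme does — it is an intermediate outcome. Holding it fixed would remove that part of the effect; the total effect is the pooled difference.
Pooled: Provider 1 53.4% vs Provider 2 42.5%; Provider 1 is higher overall.

increases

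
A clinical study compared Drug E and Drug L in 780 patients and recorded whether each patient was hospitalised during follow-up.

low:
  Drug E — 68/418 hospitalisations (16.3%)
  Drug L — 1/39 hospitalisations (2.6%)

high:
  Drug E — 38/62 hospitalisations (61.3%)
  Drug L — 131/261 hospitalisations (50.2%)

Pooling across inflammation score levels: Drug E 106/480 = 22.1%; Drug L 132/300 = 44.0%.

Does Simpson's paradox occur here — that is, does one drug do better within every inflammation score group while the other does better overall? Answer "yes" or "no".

yes

Within each inflammation score level (low 16.3% vs 2.6%; high 61.3% vs 50.2%), Drug L has the lower rate every time. Pooled: 22.1% vs 44.0% — Drug E has the lower rate overall. The two comparisons disagree.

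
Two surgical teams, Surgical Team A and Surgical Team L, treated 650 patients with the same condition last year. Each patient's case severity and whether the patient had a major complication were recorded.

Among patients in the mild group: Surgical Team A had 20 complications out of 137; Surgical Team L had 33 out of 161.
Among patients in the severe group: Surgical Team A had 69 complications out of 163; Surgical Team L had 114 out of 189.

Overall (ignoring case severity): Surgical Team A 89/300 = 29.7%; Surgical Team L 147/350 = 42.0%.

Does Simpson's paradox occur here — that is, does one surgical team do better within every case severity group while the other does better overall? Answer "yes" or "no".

no

Within each case severity level (mild 14.6% vs 20.5%; severe 42.3% vs 60.3%), Surgical Team A has the lower rate every time. Pooled: 29.7% vs 42.0% — Surgical Team A has the lower rate overall. They agree.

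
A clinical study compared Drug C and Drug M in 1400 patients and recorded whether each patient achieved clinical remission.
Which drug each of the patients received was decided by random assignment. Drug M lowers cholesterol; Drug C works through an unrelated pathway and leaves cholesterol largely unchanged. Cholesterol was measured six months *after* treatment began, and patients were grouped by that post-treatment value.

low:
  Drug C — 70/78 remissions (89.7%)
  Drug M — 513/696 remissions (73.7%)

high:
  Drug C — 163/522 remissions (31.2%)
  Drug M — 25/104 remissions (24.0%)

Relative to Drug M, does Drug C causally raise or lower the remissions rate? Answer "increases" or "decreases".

Drug C is higher inside every cholesterol stratum but Drug M is higher in aggregate. Whether to stratify depends on how cholesterol relates to the drug.
Cholesterol here is a post-treatment variable shaped by the drug; conditioning on it would introduce bias rather than remove it. The overall comparison is the causal one.
Pooled: Drug C 38.8% vs Drug M 67.2%; Drug M is higher overall.

decreases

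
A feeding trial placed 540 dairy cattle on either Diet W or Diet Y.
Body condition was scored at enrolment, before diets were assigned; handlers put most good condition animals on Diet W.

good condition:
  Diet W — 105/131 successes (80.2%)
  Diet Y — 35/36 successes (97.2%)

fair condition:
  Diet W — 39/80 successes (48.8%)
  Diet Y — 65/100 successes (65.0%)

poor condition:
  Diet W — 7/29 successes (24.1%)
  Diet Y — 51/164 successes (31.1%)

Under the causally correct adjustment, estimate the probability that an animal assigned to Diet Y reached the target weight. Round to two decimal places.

0.63

Starting body condition is set before the diet has any effect — it is not caused by the diet — and it independently drives the outcome. That makes it a confounder, so the causal comparison is within starting body condition levels.
Standardising Diet Y to the population starting body condition mix: 0.309·35/36 + 0.333·65/100 + 0.357·51/164 = 0.628.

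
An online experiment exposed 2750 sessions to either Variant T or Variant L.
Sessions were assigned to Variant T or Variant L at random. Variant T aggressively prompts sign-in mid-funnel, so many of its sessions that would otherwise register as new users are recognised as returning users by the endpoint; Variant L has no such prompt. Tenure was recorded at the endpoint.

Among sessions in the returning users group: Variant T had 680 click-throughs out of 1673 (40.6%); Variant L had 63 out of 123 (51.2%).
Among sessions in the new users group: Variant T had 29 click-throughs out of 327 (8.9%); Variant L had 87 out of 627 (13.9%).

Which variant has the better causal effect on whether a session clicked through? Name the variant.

Variant T

The distribution of user tenure is itself part of what the variant does — it is an intermediate outcome. Holding it fixed would remove that part of the effect; the total effect is the pooled difference.
Pooled: Variant T 35.4% vs Variant L 20.0%; Variant T is higher overall.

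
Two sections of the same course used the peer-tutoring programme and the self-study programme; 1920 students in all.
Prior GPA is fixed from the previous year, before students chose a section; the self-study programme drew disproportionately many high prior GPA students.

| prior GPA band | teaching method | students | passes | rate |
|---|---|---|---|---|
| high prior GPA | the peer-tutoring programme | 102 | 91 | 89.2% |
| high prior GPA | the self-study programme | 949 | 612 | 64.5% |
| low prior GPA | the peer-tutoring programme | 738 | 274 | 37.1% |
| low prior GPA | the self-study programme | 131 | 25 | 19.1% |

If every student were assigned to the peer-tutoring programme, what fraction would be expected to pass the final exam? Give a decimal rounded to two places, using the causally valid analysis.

Within every prior GPA band level the peer-tutoring programme has the higher rate, yet pooled the self-study programme does — Simpson's reversal.
Prior GPA band satisfies the back-door criterion: it is not a descendant of the teaching method, and it blocks the spurious path from teaching method to outcome. Adjusting for it (i.e., using the within-prior GPA band rates) gives the causal effect.
Standardising the peer-tutoring programme to the population prior GPA band mix: 0.547·91/102 + 0.453·274/738 = 0.656.

0.66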